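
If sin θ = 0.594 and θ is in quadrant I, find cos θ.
cos θ = 0.8045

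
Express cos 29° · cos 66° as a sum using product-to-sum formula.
cos 29° cos 66° = (1/2)[cos(29°-66°) + cos(29°+66°)]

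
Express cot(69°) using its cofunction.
cot(69°) = tan(90° - 69°) = tan(21°)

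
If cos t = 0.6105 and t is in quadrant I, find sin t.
sin t = 0.792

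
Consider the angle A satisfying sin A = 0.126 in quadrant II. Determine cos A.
cos A = ±√(1 - sin²A) = -0.992 (negative in QII)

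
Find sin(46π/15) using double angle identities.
sin(46π/15) = 2 sin 23π/15 cos 23π/15 = -0.2079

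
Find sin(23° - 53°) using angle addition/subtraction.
sin(23° - 53°) = sin 23° cos 53° - cos 23° sin 53° = -1/2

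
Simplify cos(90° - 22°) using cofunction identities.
cos(90° - 22°) = sin(22°)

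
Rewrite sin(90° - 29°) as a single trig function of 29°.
sin(90° - 29°) = cos(29°)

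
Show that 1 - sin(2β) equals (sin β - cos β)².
RHS = sin²β - 2 sin β cos β + cos²β = (sin²β + cos²β) - 2 sin β cos β = 1 - sin(2β) = LHS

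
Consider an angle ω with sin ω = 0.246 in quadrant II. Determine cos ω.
cos ω = ±√(1 - sin²ω) = -0.9693 (negative in QII)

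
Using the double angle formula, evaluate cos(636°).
cos(636°) = cos²318° - sin²318° = 0.1045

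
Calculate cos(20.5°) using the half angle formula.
cos(20.5°) = √((1 + cos 41°)/2) = 0.9367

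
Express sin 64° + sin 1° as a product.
sin 64° + sin 1° = 2 sin(32.5°) cos(31.5°)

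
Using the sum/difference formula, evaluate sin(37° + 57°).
sin(37° + 57°) = sin 37° cos 57° + cos 37° sin 57° = 0.9976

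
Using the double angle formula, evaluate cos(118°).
cos(118°) = cos²59° - sin²59° = -0.4695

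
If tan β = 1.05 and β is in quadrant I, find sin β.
sin β = 0.7241 (using tan²β + 1 = sec²β)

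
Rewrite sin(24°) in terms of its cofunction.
sin(24°) = cos(90° - 24°) = cos(66°)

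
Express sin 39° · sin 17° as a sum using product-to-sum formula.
sin 39° sin 17° = (1/2)[cos(39°-17°) - cos(39°+17°)]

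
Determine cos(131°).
cos(131°) = -0.6561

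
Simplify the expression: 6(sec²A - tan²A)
6(sec²A - tan²A) = 6 (using Pythagorean identity)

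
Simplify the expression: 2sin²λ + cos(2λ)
2sin²λ + cos(2λ) = 1 (using Double angle)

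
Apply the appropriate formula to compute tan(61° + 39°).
tan(61° + 39°) = (tan 61° + tan 39°)/(1 - tan 61° tan 39°) = -5.671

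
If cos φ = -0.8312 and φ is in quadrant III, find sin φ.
sin φ = -0.556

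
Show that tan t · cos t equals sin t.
LHS = (sin t/cos t) · cos t = sin t = RHS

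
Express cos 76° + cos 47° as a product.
cos 76° + cos 47° = 2 cos(61.5°) cos(14.5°)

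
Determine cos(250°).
cos(250°) = -0.342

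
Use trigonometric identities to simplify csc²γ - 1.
csc²γ - 1 = cot²γ (using Pythagorean identity)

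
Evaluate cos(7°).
cos(7°) = 0.9925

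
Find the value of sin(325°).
sin(325°) = -0.5736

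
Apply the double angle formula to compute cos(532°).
cos(532°) = 1 - 2sin²266° = -0.9903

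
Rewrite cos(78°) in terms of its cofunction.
cos(78°) = sin(90° - 78°) = sin(12°)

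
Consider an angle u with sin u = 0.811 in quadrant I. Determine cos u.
cos u = √(1 - sin²u) = 0.585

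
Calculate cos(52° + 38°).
cos(52° + 38°) = cos 52° cos 38° - sin 52° sin 38° = 0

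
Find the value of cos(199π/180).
cos(199π/180) = -0.9455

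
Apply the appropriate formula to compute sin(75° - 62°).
sin(75° - 62°) = sin 75° cos 62° - cos 75° sin 62° = 0.225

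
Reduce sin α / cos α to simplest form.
sin α / cos α = tan α (using Quotient identity)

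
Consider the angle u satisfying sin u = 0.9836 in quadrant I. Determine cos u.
cos u = √(1 - sin²u) = 0.1804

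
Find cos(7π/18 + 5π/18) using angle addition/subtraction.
cos(7π/18 + 5π/18) = cos 7π/18 cos 5π/18 - sin 7π/18 sin 5π/18 = -1/2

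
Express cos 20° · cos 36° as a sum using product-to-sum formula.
cos 20° cos 36° = (1/2)[cos(20°-36°) + cos(20°+36°)]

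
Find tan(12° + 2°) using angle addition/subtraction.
tan(12° + 2°) = (tan 12° + tan 2°)/(1 - tan 12° tan 2°) = 0.2493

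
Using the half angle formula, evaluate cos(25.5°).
cos(25.5°) = √((1 + cos 51°)/2) = 0.9026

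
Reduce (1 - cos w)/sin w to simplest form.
(1 - cos w)/sin w = tan(w/2) (using Half angle)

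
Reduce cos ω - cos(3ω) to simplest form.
cos ω - cos(3ω) = 2 sin(2ω) sin ω (using Sum-to-product)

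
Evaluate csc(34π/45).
csc(34π/45) = 1.44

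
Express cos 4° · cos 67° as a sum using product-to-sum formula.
cos 4° cos 67° = (1/2)[cos(4°-67°) + cos(4°+67°)]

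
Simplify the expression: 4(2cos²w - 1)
4(2cos²w - 1) = 4(cos(2w)) (using Double angle)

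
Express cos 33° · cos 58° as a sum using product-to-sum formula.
cos 33° cos 58° = (1/2)[cos(33°-58°) + cos(33°+58°)]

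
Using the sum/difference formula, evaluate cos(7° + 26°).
cos(7° + 26°) = cos 7° cos 26° - sin 7° sin 26° = 0.8387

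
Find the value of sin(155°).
sin(155°) = 0.4226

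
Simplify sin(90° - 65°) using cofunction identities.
sin(90° - 65°) = cos(65°)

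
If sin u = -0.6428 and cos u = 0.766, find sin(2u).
sin(2u) = 2 sin u cos u = -0.9848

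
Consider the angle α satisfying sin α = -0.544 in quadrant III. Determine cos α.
cos α = ±√(1 - sin²α) = -0.8391 (negative in QIII)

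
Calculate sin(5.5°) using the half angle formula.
sin(5.5°) = √((1 - cos 11°)/2) = 0.09585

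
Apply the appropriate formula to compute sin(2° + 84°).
sin(2° + 84°) = sin 2° cos 84° + cos 2° sin 84° = 0.9976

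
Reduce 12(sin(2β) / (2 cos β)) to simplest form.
12(sin(2β) / (2 cos β)) = 12(sin β) (using Double angle)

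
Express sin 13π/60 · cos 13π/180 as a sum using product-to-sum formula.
sin 13π/60 cos 13π/180 = (1/2)[sin(13π/60+13π/180) + sin(13π/60-13π/180)]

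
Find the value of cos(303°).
cos(303°) = 0.5446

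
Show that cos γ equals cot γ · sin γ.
RHS = (cos γ/sin γ) · sin γ = cos γ = LHS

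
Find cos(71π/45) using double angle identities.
cos(71π/45) = cos²71π/90 - sin²71π/90 = 0.2419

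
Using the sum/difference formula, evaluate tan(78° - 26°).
tan(78° - 26°) = (tan 78° - tan 26°)/(1 + tan 78° tan 26°) = 1.28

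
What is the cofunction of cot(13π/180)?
cot(13π/180) = tan(π/2 - 13π/180) = tan(77π/180)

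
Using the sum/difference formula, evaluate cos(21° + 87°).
cos(21° + 87°) = cos 21° cos 87° - sin 21° sin 87° = -0.309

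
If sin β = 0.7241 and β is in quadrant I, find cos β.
cos β = 0.6897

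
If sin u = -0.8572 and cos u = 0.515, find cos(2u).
cos(2u) = cos²u - sin²u = -0.4696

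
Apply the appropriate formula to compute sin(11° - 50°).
sin(11° - 50°) = sin 11° cos 50° - cos 11° sin 50° = -0.6293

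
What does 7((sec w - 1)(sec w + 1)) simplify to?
7((sec w - 1)(sec w + 1)) = 7(tan²w) (using Diff. of squares)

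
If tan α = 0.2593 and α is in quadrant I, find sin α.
sin α = 0.251 (using tan²α + 1 = sec²α)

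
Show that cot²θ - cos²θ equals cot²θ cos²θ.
LHS = cos²θ/sin²θ - cos²θ = cos²θ(1/sin²θ - 1) = cos²θ · (1 - sin²θ)/sin²θ = cos²θ · cos²θ/sin²θ = cos²θ · cot²θ = RHS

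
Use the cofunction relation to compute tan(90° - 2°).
tan(90° - 2°) = cot(2°) = 28.64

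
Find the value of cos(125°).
cos(125°) = -0.5736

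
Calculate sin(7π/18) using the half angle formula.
sin(7π/18) = √((1 - cos 7π/9)/2) = 0.9397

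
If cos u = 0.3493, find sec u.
sec u = 1/cos u = 2.863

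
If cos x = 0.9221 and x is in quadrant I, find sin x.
sin x = 0.387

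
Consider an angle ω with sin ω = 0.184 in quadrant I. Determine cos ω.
cos ω = √(1 - sin²ω) = 0.9829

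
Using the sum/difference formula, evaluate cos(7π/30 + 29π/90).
cos(7π/30 + 29π/90) = cos 7π/30 cos 29π/90 - sin 7π/30 sin 29π/90 = -0.1736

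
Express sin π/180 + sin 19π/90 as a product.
sin π/180 + sin 19π/90 = 2 sin(13π/120) cos(-37π/360)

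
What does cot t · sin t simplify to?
cot t · sin t = cos t (using Quotient identity)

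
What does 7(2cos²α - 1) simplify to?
7(2cos²α - 1) = 7(cos(2α)) (using Double angle)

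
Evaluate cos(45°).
cos(45°) = √2/2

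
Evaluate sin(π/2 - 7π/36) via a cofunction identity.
sin(π/2 - 7π/36) = cos(7π/36) = 0.8192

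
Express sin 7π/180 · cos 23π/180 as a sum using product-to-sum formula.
sin 7π/180 cos 23π/180 = (1/2)[sin(7π/180+23π/180) + sin(7π/180-23π/180)]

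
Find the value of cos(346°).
cos(346°) = 0.9703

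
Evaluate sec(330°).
sec(330°) = 2√3/3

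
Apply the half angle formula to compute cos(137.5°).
cos(137.5°) = -√((1 + cos 275°)/2) = -0.7373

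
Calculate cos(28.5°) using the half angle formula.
cos(28.5°) = √((1 + cos 57°)/2) = 0.8788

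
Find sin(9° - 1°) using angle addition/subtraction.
sin(9° - 1°) = sin 9° cos 1° - cos 9° sin 1° = 0.1392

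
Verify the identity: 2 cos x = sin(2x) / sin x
RHS = 2 sin x cos x / sin x = 2 cos x = LHS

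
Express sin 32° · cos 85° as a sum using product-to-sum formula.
sin 32° cos 85° = (1/2)[sin(32°+85°) + sin(32°-85°)]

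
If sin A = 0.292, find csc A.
csc A = 1/sin A = 3.425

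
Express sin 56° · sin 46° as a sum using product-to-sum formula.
sin 56° sin 46° = (1/2)[cos(56°-46°) - cos(56°+46°)]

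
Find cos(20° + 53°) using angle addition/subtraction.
cos(20° + 53°) = cos 20° cos 53° - sin 20° sin 53° = 0.2924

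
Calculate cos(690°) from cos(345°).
cos(690°) = cos²345° - sin²345° = √3/2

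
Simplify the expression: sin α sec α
sin α sec α = tan α (using Reciprocal + quotient)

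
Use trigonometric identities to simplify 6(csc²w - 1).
6(csc²w - 1) = 6(cot²w) (using Pythagorean identity)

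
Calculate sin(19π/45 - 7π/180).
sin(19π/45 - 7π/180) = sin 19π/45 cos 7π/180 - cos 19π/45 sin 7π/180 = 0.9336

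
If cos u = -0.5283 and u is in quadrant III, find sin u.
sin u = -0.8491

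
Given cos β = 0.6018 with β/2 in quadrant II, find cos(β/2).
cos(β/2) = ±√((1 + cos β)/2); negative since β/2 ∈ QII, so cos(β/2) = -0.8949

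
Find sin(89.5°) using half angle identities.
sin(89.5°) = √((1 - cos 179°)/2) = 1.0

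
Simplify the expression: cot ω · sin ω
cot ω · sin ω = cos ω (using Quotient identity)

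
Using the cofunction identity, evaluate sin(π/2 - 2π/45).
sin(π/2 - 2π/45) = cos(2π/45) = 0.9903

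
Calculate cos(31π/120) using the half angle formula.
cos(31π/120) = √((1 + cos 31π/60)/2) = 0.6884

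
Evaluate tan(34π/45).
tan(34π/45) = -0.9657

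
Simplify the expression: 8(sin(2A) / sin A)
8(sin(2A) / sin A) = 8(2 cos A) (using Double angle)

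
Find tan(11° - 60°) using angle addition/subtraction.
tan(11° - 60°) = (tan 11° - tan 60°)/(1 + tan 11° tan 60°) = -1.15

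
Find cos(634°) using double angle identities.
cos(634°) = cos²317° - sin²317° = 0.06976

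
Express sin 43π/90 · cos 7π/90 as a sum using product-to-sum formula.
sin 43π/90 cos 7π/90 = (1/2)[sin(43π/90+7π/90) + sin(43π/90-7π/90)]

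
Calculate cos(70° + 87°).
cos(70° + 87°) = cos 70° cos 87° - sin 70° sin 87° = -0.9205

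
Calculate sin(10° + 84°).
sin(10° + 84°) = sin 10° cos 84° + cos 10° sin 84° = 0.9976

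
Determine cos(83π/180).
cos(83π/180) = 0.1219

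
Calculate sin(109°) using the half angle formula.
sin(109°) = √((1 - cos 218°)/2) = 0.9455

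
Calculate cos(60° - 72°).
cos(60° - 72°) = cos 60° cos 72° + sin 60° sin 72° = 0.9781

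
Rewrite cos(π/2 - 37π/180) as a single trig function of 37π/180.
cos(π/2 - 37π/180) = sin(37π/180)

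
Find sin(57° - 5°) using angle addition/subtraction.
sin(57° - 5°) = sin 57° cos 5° - cos 57° sin 5° = 0.788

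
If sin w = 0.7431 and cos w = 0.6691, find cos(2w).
cos(2w) = cos²w - sin²w = -0.1045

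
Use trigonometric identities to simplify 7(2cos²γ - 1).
7(2cos²γ - 1) = 7(cos(2γ)) (using Double angle)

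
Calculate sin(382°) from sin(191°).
sin(382°) = 2 sin 191° cos 191° = 0.3746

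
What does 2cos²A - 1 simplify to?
2cos²A - 1 = cos(2A) (using Double angle)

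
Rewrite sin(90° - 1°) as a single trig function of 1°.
sin(90° - 1°) = cos(1°)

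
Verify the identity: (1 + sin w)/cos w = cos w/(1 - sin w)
LHS = (1 + sin w)(1 - sin w) / (cos w(1 - sin w)) = (1 - sin²w) / (cos w(1 - sin w)) = cos²w / (cos w(1 - sin w)) = cos w/(1 - sin w) = RHS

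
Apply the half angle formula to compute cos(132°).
cos(132°) = -√((1 + cos 264°)/2) = -0.6691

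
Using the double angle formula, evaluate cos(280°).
cos(280°) = cos²140° - sin²140° = 0.1736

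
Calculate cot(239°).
cot(239°) = 0.6009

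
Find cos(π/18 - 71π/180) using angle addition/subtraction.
cos(π/18 - 71π/180) = cos π/18 cos 71π/180 + sin π/18 sin 71π/180 = 0.4848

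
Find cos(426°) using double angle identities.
cos(426°) = cos²213° - sin²213° = 0.4067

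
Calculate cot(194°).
cot(194°) = 4.011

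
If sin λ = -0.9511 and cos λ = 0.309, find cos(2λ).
cos(2λ) = cos²λ - sin²λ = -0.8091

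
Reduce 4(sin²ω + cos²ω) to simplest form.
4(sin²ω + cos²ω) = 4 (using Pythagorean identity)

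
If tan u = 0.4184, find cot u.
cot u = 1/tan u = 2.39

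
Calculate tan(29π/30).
tan(29π/30) = -0.1051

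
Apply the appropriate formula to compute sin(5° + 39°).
sin(5° + 39°) = sin 5° cos 39° + cos 5° sin 39° = 0.6947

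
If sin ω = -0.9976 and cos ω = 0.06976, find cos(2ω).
cos(2ω) = cos²ω - sin²ω = -0.9903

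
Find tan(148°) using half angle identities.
tan(148°) = sin 296° / (1 + cos 296°) = -0.6249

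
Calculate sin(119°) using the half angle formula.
sin(119°) = √((1 - cos 238°)/2) = 0.8746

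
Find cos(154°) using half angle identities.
cos(154°) = -√((1 + cos 308°)/2) = -0.8988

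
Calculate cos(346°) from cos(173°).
cos(346°) = cos²173° - sin²173° = 0.9703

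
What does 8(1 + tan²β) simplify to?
8(1 + tan²β) = 8(sec²β) (using Pythagorean identity)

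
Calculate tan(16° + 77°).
tan(16° + 77°) = (tan 16° + tan 77°)/(1 - tan 16° tan 77°) = -19.08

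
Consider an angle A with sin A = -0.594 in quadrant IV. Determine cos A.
cos A = √(1 - sin²A) = 0.8045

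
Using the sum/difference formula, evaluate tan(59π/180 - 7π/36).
tan(59π/180 - 7π/36) = (tan 59π/180 - tan 7π/36)/(1 + tan 59π/180 tan 7π/36) = 0.4452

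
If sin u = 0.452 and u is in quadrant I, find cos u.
cos u = 0.892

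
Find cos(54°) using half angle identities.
cos(54°) = √((1 + cos 108°)/2) = 0.5878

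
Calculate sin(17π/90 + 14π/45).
sin(17π/90 + 14π/45) = sin 17π/90 cos 14π/45 + cos 17π/90 sin 14π/45 = 1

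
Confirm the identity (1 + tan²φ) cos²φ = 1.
LHS = sec²φ · cos²φ = (1/cos²φ) · cos²φ = 1 = RHS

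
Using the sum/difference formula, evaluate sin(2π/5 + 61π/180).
sin(2π/5 + 61π/180) = sin 2π/5 cos 61π/180 + cos 2π/5 sin 61π/180 = 0.7314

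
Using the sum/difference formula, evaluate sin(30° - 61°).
sin(30° - 61°) = sin 30° cos 61° - cos 30° sin 61° = -0.515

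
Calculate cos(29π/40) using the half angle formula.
cos(29π/40) = -√((1 + cos 29π/20)/2) = -0.6494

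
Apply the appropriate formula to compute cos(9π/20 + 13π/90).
cos(9π/20 + 13π/90) = cos 9π/20 cos 13π/90 - sin 9π/20 sin 13π/90 = -0.2924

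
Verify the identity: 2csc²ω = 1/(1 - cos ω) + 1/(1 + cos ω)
RHS = [(1 + cos ω) + (1 - cos ω)] / [(1 - cos ω)(1 + cos ω)] = 2/(1 - cos²ω) = 2/sin²ω = 2csc²ω = LHS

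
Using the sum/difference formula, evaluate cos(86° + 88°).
cos(86° + 88°) = cos 86° cos 88° - sin 86° sin 88° = -0.9945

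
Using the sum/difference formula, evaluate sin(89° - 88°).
sin(89° - 88°) = sin 89° cos 88° - cos 89° sin 88° = 0.01745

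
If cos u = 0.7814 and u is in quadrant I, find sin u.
sin u = 0.624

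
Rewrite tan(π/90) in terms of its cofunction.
tan(π/90) = cot(π/2 - π/90) = cot(22π/45)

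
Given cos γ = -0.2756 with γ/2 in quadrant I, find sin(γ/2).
sin(γ/2) = ±√((1 - cos γ)/2); positive since γ/2 ∈ QI, so sin(γ/2) = 0.7986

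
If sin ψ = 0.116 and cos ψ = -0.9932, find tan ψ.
tan ψ = sin ψ / cos ψ = -0.1168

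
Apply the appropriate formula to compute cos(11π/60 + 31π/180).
cos(11π/60 + 31π/180) = cos 11π/60 cos 31π/180 - sin 11π/60 sin 31π/180 = 0.4384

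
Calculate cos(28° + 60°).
cos(28° + 60°) = cos 28° cos 60° - sin 28° sin 60° = 0.0349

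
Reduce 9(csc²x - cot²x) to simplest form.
9(csc²x - cot²x) = 9 (using Pythagorean identity)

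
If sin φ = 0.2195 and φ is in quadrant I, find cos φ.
cos φ = 0.9756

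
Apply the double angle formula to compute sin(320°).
sin(320°) = 2 sin 160° cos 160° = -0.6428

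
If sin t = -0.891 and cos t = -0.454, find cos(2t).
cos(2t) = cos²t - sin²t = -0.5878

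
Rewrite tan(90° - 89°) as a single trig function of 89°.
tan(90° - 89°) = cot(89°)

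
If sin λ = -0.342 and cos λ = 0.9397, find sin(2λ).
sin(2λ) = 2 sin λ cos λ = -0.6428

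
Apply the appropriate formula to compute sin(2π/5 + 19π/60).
sin(2π/5 + 19π/60) = sin 2π/5 cos 19π/60 + cos 2π/5 sin 19π/60 = 0.7771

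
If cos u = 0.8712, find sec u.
sec u = 1/cos u = 1.148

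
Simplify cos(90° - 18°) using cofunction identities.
cos(90° - 18°) = sin(18°)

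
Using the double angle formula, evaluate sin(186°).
sin(186°) = 2 sin 93° cos 93° = -0.1045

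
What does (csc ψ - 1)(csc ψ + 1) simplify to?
(csc ψ - 1)(csc ψ + 1) = cot²ψ (using Diff. of squares)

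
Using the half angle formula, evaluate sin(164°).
sin(164°) = √((1 - cos 328°)/2) = 0.2756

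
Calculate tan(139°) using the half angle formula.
tan(139°) = sin 278° / (1 + cos 278°) = -0.8693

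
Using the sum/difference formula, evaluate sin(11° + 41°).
sin(11° + 41°) = sin 11° cos 41° + cos 11° sin 41° = 0.788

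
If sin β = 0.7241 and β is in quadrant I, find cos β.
cos β = 0.6897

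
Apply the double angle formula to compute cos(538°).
cos(538°) = 2cos²269° - 1 = -0.9994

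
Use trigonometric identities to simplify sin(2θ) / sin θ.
sin(2θ) / sin θ = 2 cos θ (using Double angle)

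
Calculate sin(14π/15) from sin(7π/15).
sin(14π/15) = 2 sin 7π/15 cos 7π/15 = 0.2079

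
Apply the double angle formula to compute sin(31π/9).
sin(31π/9) = 2 sin 31π/18 cos 31π/18 = -0.9848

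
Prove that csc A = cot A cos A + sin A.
RHS = cos²A/sin A + sin A = (cos²A + sin²A)/sin A = 1/sin A = csc A = LHS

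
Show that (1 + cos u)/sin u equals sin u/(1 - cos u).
RHS = sin u(1 + cos u) / ((1 - cos u)(1 + cos u)) = sin u(1 + cos u) / (1 - cos²u) = sin u(1 + cos u) / sin²u = (1 + cos u)/sin u = LHS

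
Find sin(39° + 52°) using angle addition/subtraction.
sin(39° + 52°) = sin 39° cos 52° + cos 39° sin 52° = 0.9998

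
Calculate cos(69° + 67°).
cos(69° + 67°) = cos 69° cos 67° - sin 69° sin 67° = -0.7193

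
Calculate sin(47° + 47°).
sin(47° + 47°) = sin 47° cos 47° + cos 47° sin 47° = 0.9976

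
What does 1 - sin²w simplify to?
1 - sin²w = cos²w (using Pythagorean identity)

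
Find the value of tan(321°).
tan(321°) = -0.8098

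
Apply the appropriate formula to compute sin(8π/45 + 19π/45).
sin(8π/45 + 19π/45) = sin 8π/45 cos 19π/45 + cos 8π/45 sin 19π/45 = 0.9511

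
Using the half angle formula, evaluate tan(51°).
tan(51°) = sin 102° / (1 + cos 102°) = 1.235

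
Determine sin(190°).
sin(190°) = -0.1736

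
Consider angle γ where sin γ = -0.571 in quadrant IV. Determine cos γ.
cos γ = √(1 - sin²γ) = 0.821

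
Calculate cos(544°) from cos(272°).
cos(544°) = cos²272° - sin²272° = -0.9976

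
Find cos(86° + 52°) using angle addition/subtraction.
cos(86° + 52°) = cos 86° cos 52° - sin 86° sin 52° = -0.7431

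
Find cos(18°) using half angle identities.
cos(18°) = √((1 + cos 36°)/2) = 0.9511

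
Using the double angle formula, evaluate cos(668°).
cos(668°) = cos²334° - sin²334° = 0.6157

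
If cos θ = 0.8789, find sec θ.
sec θ = 1/cos θ = 1.138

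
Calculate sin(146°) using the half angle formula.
sin(146°) = √((1 - cos 292°)/2) = 0.5592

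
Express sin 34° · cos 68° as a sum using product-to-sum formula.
sin 34° cos 68° = (1/2)[sin(34°+68°) + sin(34°-68°)]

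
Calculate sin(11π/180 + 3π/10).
sin(11π/180 + 3π/10) = sin 11π/180 cos 3π/10 + cos 11π/180 sin 3π/10 = 0.9063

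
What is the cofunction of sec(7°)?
sec(7°) = csc(90° - 7°) = csc(83°)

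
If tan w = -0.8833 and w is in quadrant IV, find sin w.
sin w = -0.662 (using tan²w + 1 = sec²w)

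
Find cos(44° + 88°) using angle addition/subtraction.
cos(44° + 88°) = cos 44° cos 88° - sin 44° sin 88° = -0.6691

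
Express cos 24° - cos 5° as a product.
cos 24° - cos 5° = -2 sin(14.5°) sin(9.5°)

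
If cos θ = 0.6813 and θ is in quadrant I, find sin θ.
sin θ = 0.732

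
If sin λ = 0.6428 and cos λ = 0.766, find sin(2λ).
sin(2λ) = 2 sin λ cos λ = 0.9848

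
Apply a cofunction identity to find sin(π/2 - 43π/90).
sin(π/2 - 43π/90) = cos(43π/90) = 0.06976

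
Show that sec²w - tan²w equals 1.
LHS = 1/cos²w - sin²w/cos²w = (1 - sin²w)/cos²w = cos²w/cos²w = 1 = RHS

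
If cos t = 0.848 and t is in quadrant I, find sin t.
sin t = 0.53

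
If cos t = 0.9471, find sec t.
sec t = 1/cos t = 1.056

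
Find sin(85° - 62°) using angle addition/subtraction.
sin(85° - 62°) = sin 85° cos 62° - cos 85° sin 62° = 0.3907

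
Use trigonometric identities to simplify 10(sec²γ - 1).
10(sec²γ - 1) = 10(tan²γ) (using Pythagorean identity)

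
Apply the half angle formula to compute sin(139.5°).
sin(139.5°) = √((1 - cos 279°)/2) = 0.6494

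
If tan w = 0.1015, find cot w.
cot w = 1/tan w = 9.852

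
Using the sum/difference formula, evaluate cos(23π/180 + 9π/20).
cos(23π/180 + 9π/20) = cos 23π/180 cos 9π/20 - sin 23π/180 sin 9π/20 = -0.2419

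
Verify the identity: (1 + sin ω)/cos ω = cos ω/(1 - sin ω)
LHS = (1 + sin ω)(1 - sin ω) / (cos ω(1 - sin ω)) = (1 - sin²ω) / (cos ω(1 - sin ω)) = cos²ω / (cos ω(1 - sin ω)) = cos ω/(1 - sin ω) = RHS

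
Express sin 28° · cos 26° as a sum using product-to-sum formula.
sin 28° cos 26° = (1/2)[sin(28°+26°) + sin(28°-26°)]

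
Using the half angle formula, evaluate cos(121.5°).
cos(121.5°) = -√((1 + cos 243°)/2) = -0.5225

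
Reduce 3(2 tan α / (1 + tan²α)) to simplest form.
3(2 tan α / (1 + tan²α)) = 3(sin(2α)) (using Double angle)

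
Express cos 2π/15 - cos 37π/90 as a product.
cos 2π/15 - cos 37π/90 = -2 sin(49π/180) sin(-5π/36)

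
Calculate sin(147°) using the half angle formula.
sin(147°) = √((1 - cos 294°)/2) = 0.5446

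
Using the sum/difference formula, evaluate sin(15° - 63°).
sin(15° - 63°) = sin 15° cos 63° - cos 15° sin 63° = -0.7431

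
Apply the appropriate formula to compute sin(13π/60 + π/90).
sin(13π/60 + π/90) = sin 13π/60 cos π/90 + cos 13π/60 sin π/90 = 0.6561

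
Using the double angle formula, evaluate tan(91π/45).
tan(91π/45) = 2 tan 91π/90 / (1 - tan²91π/90) = 0.06993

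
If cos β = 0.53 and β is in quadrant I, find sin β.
sin β = 0.848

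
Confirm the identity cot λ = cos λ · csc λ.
RHS = cos λ · (1/sin λ) = cos λ/sin λ = cot λ = LHS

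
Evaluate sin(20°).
sin(20°) = 0.342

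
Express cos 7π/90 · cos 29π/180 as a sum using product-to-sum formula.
cos 7π/90 cos 29π/180 = (1/2)[cos(7π/90-29π/180) + cos(7π/90+29π/180)]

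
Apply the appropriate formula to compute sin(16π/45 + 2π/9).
sin(16π/45 + 2π/9) = sin 16π/45 cos 2π/9 + cos 16π/45 sin 2π/9 = 0.9703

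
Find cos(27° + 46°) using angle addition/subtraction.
cos(27° + 46°) = cos 27° cos 46° - sin 27° sin 46° = 0.2924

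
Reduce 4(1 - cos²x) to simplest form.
4(1 - cos²x) = 4(sin²x) (using Pythagorean identity)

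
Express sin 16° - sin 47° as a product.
sin 16° - sin 47° = 2 cos(31.5°) sin(-15.5°)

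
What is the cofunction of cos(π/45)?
cos(π/45) = sin(π/2 - π/45) = sin(43π/90)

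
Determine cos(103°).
cos(103°) = -0.225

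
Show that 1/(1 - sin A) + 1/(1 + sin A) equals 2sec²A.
LHS = [(1 + sin A) + (1 - sin A)] / [(1 - sin A)(1 + sin A)] = 2/(1 - sin²A) = 2/cos²A = 2sec²A = RHS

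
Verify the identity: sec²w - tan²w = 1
LHS = 1/cos²w - sin²w/cos²w = (1 - sin²w)/cos²w = cos²w/cos²w = 1 = RHS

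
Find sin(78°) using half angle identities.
sin(78°) = √((1 - cos 156°)/2) = 0.9781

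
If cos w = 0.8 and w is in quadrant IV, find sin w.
sin w = -0.6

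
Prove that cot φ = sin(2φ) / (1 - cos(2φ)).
RHS = 2 sin φ cos φ / (2sin²φ) = cos φ/sin φ = cot φ = LHS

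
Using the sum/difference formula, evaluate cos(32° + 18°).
cos(32° + 18°) = cos 32° cos 18° - sin 32° sin 18° = 0.6428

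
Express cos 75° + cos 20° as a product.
cos 75° + cos 20° = 2 cos(47.5°) cos(27.5°)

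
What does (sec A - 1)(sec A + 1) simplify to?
(sec A - 1)(sec A + 1) = tan²A (using Diff. of squares)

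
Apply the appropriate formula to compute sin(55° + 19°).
sin(55° + 19°) = sin 55° cos 19° + cos 55° sin 19° = 0.9613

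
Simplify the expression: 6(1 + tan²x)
6(1 + tan²x) = 6(sec²x) (using Pythagorean identity)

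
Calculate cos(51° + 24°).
cos(51° + 24°) = cos 51° cos 24° - sin 51° sin 24° = (√6-√2)/4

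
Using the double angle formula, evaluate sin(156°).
sin(156°) = 2 sin 78° cos 78° = 0.4067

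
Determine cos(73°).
cos(73°) = 0.2924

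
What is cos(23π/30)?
cos(23π/30) = -0.7431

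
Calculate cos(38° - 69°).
cos(38° - 69°) = cos 38° cos 69° + sin 38° sin 69° = 0.8572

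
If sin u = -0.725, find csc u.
csc u = 1/sin u = -1.379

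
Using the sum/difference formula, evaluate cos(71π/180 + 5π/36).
cos(71π/180 + 5π/36) = cos 71π/180 cos 5π/36 - sin 71π/180 sin 5π/36 = -0.1045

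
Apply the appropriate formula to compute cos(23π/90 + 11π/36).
cos(23π/90 + 11π/36) = cos 23π/90 cos 11π/36 - sin 23π/90 sin 11π/36 = -0.1908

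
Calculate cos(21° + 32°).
cos(21° + 32°) = cos 21° cos 32° - sin 21° sin 32° = 0.6018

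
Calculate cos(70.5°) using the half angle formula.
cos(70.5°) = √((1 + cos 141°)/2) = 0.3338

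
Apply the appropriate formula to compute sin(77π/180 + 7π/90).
sin(77π/180 + 7π/90) = sin 77π/180 cos 7π/90 + cos 77π/180 sin 7π/90 = 0.9998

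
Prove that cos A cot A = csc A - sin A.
RHS = 1/sin A - sin A = (1 - sin²A)/sin A = cos²A/sin A = cos A · (cos A/sin A) = cos A cot A = LHS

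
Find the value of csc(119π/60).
csc(119π/60) = -19.11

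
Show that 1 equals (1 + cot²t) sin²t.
RHS = csc²t · sin²t = (1/sin²t) · sin²t = 1 = LHS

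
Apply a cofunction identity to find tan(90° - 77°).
tan(90° - 77°) = cot(77°) = 0.2309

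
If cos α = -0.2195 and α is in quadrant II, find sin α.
sin α = 0.9756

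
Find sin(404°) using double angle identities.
sin(404°) = 2 sin 202° cos 202° = 0.6947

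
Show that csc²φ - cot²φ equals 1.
LHS = 1/sin²φ - cos²φ/sin²φ = (1 - cos²φ)/sin²φ = sin²φ/sin²φ = 1 = RHS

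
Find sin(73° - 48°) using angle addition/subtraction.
sin(73° - 48°) = sin 73° cos 48° - cos 73° sin 48° = 0.4226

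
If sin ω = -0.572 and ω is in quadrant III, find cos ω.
cos ω = -0.8203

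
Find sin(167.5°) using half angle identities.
sin(167.5°) = √((1 - cos 335°)/2) = 0.2164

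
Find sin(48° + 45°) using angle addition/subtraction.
sin(48° + 45°) = sin 48° cos 45° + cos 48° sin 45° = 0.9986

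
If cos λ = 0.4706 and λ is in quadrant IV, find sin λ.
sin λ = -0.8823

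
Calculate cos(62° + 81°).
cos(62° + 81°) = cos 62° cos 81° - sin 62° sin 81° = -0.7986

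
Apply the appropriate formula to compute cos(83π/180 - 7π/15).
cos(83π/180 - 7π/15) = cos 83π/180 cos 7π/15 + sin 83π/180 sin 7π/15 = 0.9998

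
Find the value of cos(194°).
cos(194°) = -0.9703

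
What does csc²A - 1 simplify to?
csc²A - 1 = cot²A (using Pythagorean identity)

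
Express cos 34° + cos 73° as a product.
cos 34° + cos 73° = 2 cos(53.5°) cos(-19.5°)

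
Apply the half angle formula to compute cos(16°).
cos(16°) = √((1 + cos 32°)/2) = 0.9613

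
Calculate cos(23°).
cos(23°) = 0.9205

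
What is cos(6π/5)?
cos(6π/5) = -0.809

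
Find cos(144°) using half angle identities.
cos(144°) = -√((1 + cos 288°)/2) = -0.809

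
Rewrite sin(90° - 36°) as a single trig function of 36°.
sin(90° - 36°) = cos(36°)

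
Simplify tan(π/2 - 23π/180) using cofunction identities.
tan(π/2 - 23π/180) = cot(23π/180)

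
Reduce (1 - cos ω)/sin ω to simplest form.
(1 - cos ω)/sin ω = tan(ω/2) (using Half angle)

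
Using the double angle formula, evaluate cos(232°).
cos(232°) = cos²116° - sin²116° = -0.6157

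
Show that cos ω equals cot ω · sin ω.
RHS = (cos ω/sin ω) · sin ω = cos ω = LHS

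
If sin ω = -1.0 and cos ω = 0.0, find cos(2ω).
cos(2ω) = cos²ω - sin²ω = -1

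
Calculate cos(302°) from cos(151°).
cos(302°) = cos²151° - sin²151° = 0.5299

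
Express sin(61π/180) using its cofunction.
sin(61π/180) = cos(π/2 - 61π/180) = cos(29π/180)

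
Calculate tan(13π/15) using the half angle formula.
tan(13π/15) = sin 26π/15 / (1 + cos 26π/15) = -0.4452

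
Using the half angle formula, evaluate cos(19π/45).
cos(19π/45) = √((1 + cos 38π/45)/2) = 0.2419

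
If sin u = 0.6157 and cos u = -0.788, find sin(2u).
sin(2u) = 2 sin u cos u = -0.9703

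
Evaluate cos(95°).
cos(95°) = -0.08716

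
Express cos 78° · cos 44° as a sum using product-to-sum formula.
cos 78° cos 44° = (1/2)[cos(78°-44°) + cos(78°+44°)]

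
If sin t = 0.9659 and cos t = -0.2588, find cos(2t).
cos(2t) = cos²t - sin²t = -0.866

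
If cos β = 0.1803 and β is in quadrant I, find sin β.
sin β = 0.9836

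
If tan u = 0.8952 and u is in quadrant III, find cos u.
cos u = -0.7451 (using tan²u + 1 = sec²u)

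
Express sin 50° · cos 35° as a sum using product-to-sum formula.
sin 50° cos 35° = (1/2)[sin(50°+35°) + sin(50°-35°)]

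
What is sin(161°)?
sin(161°) = 0.3256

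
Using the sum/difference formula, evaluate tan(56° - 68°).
tan(56° - 68°) = (tan 56° - tan 68°)/(1 + tan 56° tan 68°) = -0.2126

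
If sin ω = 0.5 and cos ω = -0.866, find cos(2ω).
cos(2ω) = cos²ω - sin²ω = 0.5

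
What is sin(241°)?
sin(241°) = -0.8746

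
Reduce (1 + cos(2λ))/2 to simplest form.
(1 + cos(2λ))/2 = cos²λ (using Power reduction)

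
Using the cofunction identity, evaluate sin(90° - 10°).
sin(90° - 10°) = cos(10°) = 0.9848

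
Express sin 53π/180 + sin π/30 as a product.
sin 53π/180 + sin π/30 = 2 sin(59π/360) cos(47π/360)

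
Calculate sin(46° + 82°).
sin(46° + 82°) = sin 46° cos 82° + cos 46° sin 82° = 0.788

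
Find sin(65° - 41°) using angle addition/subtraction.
sin(65° - 41°) = sin 65° cos 41° - cos 65° sin 41° = 0.4067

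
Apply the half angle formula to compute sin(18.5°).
sin(18.5°) = √((1 - cos 37°)/2) = 0.3173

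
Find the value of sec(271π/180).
sec(271π/180) = 57.3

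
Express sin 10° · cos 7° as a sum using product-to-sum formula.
sin 10° cos 7° = (1/2)[sin(10°+7°) + sin(10°-7°)]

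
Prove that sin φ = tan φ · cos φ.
RHS = (sin φ/cos φ) · cos φ = sin φ = LHS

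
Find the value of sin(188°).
sin(188°) = -0.1392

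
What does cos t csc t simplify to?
cos t csc t = cot t (using Reciprocal + quotient)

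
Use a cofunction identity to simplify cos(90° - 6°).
cos(90° - 6°) = sin(6°)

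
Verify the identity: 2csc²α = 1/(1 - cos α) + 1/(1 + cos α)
RHS = [(1 + cos α) + (1 - cos α)] / [(1 - cos α)(1 + cos α)] = 2/(1 - cos²α) = 2/sin²α = 2csc²α = LHS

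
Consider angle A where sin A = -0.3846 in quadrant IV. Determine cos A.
cos A = √(1 - sin²A) = 0.9231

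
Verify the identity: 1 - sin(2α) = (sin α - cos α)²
RHS = sin²α - 2 sin α cos α + cos²α = (sin²α + cos²α) - 2 sin α cos α = 1 - sin(2α) = LHS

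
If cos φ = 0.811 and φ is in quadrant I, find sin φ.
sin φ = 0.585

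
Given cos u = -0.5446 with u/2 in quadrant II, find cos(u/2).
cos(u/2) = ±√((1 + cos u)/2); negative since u/2 ∈ QII, so cos(u/2) = -0.4772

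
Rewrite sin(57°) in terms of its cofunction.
sin(57°) = cos(90° - 57°) = cos(33°)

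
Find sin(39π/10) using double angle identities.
sin(39π/10) = 2 sin 39π/20 cos 39π/20 = -0.309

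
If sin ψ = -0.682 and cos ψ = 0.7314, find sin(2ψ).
sin(2ψ) = 2 sin ψ cos ψ = -0.9976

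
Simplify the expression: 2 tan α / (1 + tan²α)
2 tan α / (1 + tan²α) = sin(2α) (using Double angle)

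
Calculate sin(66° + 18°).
sin(66° + 18°) = sin 66° cos 18° + cos 66° sin 18° = 0.9945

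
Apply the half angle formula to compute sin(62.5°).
sin(62.5°) = √((1 - cos 125°)/2) = 0.887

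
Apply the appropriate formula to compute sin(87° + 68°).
sin(87° + 68°) = sin 87° cos 68° + cos 87° sin 68° = 0.4226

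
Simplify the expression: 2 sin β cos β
2 sin β cos β = sin(2β) (using Double angle)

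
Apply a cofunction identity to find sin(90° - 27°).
sin(90° - 27°) = cos(27°) = 0.891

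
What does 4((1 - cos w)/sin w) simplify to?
4((1 - cos w)/sin w) = 4(tan(w/2)) (using Half angle)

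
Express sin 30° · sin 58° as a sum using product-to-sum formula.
sin 30° sin 58° = (1/2)[cos(30°-58°) - cos(30°+58°)]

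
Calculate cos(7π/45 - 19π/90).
cos(7π/45 - 19π/90) = cos 7π/45 cos 19π/90 + sin 7π/45 sin 19π/90 = 0.9848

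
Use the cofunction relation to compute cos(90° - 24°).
cos(90° - 24°) = sin(24°) = 0.4067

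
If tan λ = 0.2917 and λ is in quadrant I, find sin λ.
sin λ = 0.28 (using tan²λ + 1 = sec²λ)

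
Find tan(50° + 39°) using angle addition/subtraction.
tan(50° + 39°) = (tan 50° + tan 39°)/(1 - tan 50° tan 39°) = 57.29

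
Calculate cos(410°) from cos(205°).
cos(410°) = cos²205° - sin²205° = 0.6428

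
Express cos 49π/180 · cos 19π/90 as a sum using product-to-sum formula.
cos 49π/180 cos 19π/90 = (1/2)[cos(49π/180-19π/90) + cos(49π/180+19π/90)]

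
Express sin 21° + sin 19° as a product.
sin 21° + sin 19° = 2 sin(20°) cos(1°)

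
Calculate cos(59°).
cos(59°) = 0.515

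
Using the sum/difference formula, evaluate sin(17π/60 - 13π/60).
sin(17π/60 - 13π/60) = sin 17π/60 cos 13π/60 - cos 17π/60 sin 13π/60 = 0.2079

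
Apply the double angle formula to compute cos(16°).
cos(16°) = cos²8° - sin²8° = 0.9613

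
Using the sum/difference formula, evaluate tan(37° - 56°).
tan(37° - 56°) = (tan 37° - tan 56°)/(1 + tan 37° tan 56°) = -0.3443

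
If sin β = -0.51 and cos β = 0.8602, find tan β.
tan β = sin β / cos β = -0.5929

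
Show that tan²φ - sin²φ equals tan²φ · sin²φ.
LHS = sin²φ/cos²φ - sin²φ = sin²φ(1/cos²φ - 1) = sin²φ · (1 - cos²φ)/cos²φ = sin²φ · sin²φ/cos²φ = sin²φ · tan²φ = RHS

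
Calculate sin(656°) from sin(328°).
sin(656°) = 2 sin 328° cos 328° = -0.8988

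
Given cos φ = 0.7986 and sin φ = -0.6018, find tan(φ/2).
tan(φ/2) = sin φ / (1 + cos φ) = -0.3346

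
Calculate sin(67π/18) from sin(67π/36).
sin(67π/18) = 2 sin 67π/36 cos 67π/36 = -0.766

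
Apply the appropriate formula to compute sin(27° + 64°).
sin(27° + 64°) = sin 27° cos 64° + cos 27° sin 64° = 0.9998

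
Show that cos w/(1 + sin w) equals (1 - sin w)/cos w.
RHS = (1 - sin w)(1 + sin w) / (cos w(1 + sin w)) = (1 - sin²w) / (cos w(1 + sin w)) = cos²w / (cos w(1 + sin w)) = cos w/(1 + sin w) = LHS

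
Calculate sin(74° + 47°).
sin(74° + 47°) = sin 74° cos 47° + cos 74° sin 47° = 0.8572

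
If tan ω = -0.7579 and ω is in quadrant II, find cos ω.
cos ω = -0.797 (using tan²ω + 1 = sec²ω)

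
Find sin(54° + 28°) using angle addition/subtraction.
sin(54° + 28°) = sin 54° cos 28° + cos 54° sin 28° = 0.9903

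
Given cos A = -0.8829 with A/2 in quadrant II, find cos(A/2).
cos(A/2) = ±√((1 + cos A)/2); negative since A/2 ∈ QII, so cos(A/2) = -0.242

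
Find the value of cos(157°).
cos(157°) = -0.9205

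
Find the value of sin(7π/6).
sin(7π/6) = -1/2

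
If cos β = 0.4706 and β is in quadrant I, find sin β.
sin β = 0.8823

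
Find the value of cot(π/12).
cot(π/12) = 2+√3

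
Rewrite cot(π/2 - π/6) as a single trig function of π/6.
cot(π/2 - π/6) = tan(π/6)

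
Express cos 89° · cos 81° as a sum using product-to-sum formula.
cos 89° cos 81° = (1/2)[cos(89°-81°) + cos(89°+81°)]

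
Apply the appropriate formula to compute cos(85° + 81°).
cos(85° + 81°) = cos 85° cos 81° - sin 85° sin 81° = -0.9703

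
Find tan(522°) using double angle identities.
tan(522°) = 2 tan 261° / (1 - tan²261°) = -0.3249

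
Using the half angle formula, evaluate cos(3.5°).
cos(3.5°) = √((1 + cos 7°)/2) = 0.9981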